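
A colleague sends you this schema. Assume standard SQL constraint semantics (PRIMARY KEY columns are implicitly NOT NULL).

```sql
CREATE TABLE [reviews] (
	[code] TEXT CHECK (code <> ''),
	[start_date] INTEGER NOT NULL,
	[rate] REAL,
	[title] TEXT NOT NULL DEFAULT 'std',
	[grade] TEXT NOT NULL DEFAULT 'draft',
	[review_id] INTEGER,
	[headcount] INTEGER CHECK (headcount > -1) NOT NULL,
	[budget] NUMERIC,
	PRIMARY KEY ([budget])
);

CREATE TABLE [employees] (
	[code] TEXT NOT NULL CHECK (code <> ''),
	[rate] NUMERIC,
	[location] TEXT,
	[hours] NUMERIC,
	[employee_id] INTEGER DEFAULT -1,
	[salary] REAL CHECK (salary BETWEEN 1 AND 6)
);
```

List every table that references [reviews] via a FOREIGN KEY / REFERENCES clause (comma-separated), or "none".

none

No REFERENCES clause anywhere in the schema names reviews.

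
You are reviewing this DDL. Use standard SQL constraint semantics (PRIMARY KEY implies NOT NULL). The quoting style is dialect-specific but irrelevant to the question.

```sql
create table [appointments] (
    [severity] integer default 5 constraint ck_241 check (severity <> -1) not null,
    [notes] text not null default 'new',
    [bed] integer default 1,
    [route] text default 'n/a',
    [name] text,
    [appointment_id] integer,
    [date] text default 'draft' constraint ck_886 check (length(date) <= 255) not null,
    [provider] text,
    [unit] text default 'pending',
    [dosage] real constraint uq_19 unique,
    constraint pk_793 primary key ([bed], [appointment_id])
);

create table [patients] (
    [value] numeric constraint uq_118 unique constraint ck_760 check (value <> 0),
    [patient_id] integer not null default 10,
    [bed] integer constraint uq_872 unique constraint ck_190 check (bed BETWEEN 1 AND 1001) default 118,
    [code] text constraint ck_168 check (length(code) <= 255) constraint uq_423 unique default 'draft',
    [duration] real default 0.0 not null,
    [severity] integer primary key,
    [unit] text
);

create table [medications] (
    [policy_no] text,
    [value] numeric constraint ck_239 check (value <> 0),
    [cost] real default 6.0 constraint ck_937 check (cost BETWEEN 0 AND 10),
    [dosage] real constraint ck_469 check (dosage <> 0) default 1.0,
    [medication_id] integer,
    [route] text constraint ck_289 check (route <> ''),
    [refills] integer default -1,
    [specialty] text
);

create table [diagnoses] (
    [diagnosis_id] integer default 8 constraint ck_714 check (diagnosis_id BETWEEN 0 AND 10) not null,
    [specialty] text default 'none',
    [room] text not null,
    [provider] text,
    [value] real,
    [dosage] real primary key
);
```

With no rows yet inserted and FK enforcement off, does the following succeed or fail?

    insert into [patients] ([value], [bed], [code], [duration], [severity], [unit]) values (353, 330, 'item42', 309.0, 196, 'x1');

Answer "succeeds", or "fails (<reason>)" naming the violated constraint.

succeeds

NOT NULL columns: duration is supplied; patient_id defaults to 10; severity is supplied.
CHECK constraints: 353 satisfies (value <> 0); 330 satisfies (bed BETWEEN 1 AND 1001); 'item42' satisfies (length(code) <= 255).
No constraint is violated.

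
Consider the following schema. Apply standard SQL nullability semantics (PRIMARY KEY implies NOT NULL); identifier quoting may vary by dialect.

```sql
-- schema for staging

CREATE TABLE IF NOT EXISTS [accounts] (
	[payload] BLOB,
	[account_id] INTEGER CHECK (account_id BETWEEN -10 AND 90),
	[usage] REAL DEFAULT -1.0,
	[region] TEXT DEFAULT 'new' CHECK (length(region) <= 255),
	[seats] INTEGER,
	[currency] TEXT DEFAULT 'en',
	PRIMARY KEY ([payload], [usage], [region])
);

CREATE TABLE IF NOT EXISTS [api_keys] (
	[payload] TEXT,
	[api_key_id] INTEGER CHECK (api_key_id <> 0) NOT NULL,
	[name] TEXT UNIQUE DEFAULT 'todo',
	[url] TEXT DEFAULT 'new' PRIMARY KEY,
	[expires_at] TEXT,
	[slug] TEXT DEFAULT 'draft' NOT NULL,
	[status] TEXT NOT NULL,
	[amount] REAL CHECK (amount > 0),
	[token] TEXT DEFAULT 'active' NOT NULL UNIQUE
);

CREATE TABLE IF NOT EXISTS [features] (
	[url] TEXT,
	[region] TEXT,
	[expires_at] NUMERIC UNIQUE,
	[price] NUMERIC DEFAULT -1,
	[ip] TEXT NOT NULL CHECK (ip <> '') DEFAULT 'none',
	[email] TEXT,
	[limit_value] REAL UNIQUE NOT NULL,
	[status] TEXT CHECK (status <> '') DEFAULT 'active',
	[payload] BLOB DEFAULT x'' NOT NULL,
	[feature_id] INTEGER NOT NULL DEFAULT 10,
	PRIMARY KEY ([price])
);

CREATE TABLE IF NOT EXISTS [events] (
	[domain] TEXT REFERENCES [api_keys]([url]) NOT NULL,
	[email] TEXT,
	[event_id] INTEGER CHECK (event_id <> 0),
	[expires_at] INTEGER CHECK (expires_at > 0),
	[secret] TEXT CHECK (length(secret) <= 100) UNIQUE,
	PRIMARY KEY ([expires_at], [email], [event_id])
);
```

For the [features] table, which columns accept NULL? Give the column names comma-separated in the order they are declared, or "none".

url, region, expires_at, email, status

- url: no NOT NULL constraint applies → nullable.
- region: no NOT NULL constraint applies → nullable.
- expires_at: UNIQUE does not imply NOT NULL → nullable.
- price: part of the PRIMARY KEY, which implies NOT NULL → not nullable.
- ip: declared NOT NULL → not nullable.
- email: no NOT NULL constraint applies → nullable.
- limit_value: declared NOT NULL → not nullable.
- status: CHECK does not forbid NULL (a CHECK constraint passes when its expression is NULL) → nullable.
- payload: declared NOT NULL → not nullable.
- feature_id: declared NOT NULL → not nullable.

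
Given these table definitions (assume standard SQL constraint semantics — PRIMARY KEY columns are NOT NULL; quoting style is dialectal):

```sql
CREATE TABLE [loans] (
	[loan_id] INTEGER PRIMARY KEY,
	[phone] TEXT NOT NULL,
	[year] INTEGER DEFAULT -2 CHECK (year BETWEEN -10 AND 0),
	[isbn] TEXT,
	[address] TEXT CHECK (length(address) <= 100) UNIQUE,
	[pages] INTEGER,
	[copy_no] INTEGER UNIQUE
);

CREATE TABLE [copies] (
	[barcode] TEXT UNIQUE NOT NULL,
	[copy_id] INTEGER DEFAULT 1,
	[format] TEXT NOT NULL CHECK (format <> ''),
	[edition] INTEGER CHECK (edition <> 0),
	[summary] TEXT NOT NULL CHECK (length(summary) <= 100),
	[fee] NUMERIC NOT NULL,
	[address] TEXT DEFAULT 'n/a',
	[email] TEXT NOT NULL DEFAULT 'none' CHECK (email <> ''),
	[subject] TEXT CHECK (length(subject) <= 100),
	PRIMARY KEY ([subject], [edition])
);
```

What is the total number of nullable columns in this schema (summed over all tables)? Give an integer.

7

loans: 5 nullable (year, isbn, address, pages, copy_no — PK (loan_id) and explicit NOT NULL columns excluded).
copies: 2 nullable (copy_id, address — PK (subject, edition) and explicit NOT NULL columns excluded).
Total: 5 + 2 = 7.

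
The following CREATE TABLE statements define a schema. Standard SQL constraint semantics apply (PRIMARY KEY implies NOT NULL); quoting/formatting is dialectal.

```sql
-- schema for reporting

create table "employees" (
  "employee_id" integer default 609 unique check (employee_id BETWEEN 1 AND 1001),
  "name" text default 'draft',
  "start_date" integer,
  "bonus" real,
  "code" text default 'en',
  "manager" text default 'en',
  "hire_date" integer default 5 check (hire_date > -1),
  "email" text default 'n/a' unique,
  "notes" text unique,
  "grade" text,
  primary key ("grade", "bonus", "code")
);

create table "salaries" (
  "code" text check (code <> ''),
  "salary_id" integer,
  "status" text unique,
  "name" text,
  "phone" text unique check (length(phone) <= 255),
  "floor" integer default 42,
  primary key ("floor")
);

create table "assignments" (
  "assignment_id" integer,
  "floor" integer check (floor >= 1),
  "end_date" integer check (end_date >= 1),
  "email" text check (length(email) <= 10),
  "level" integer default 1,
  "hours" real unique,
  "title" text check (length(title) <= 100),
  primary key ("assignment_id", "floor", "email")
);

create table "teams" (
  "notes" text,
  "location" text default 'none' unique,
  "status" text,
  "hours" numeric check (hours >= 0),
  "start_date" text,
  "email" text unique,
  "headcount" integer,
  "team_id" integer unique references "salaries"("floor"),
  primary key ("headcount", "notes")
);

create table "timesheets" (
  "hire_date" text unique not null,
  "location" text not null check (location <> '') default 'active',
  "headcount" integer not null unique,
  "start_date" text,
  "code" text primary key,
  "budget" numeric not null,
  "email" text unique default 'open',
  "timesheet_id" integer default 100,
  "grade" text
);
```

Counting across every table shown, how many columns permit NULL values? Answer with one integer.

26

employees: 7 nullable (employee_id, name, start_date, manager, hire_date, email, notes — PK (grade, bonus, code) and explicit NOT NULL columns excluded).
salaries: 5 nullable (code, salary_id, status, name, phone — PK (floor) and explicit NOT NULL columns excluded).
assignments: 4 nullable (end_date, level, hours, title — PK (assignment_id, floor, email) and explicit NOT NULL columns excluded).
teams: 6 nullable (location, status, hours, start_date, email, team_id — PK (headcount, notes) and explicit NOT NULL columns excluded).
timesheets: 4 nullable (start_date, email, timesheet_id, grade — PK (code) and explicit NOT NULL columns excluded).
Total: 7 + 5 + 4 + 6 + 4 = 26.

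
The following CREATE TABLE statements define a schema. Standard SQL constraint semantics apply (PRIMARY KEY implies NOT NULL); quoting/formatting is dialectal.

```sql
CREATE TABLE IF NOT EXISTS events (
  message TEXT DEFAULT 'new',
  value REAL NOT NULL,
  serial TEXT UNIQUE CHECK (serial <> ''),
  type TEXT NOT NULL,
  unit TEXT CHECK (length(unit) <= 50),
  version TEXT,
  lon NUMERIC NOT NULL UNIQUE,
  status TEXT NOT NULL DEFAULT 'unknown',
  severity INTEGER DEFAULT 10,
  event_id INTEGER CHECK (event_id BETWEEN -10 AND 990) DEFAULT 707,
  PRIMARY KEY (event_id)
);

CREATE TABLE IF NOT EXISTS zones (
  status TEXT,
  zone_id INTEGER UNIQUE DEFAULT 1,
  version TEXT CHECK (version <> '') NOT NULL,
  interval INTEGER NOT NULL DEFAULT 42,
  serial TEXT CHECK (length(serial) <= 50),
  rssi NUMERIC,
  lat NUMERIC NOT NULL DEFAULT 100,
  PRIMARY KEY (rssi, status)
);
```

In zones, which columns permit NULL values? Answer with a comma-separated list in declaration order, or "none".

zone_id, serial

- status: part of the PRIMARY KEY, which implies NOT NULL → not nullable.
- zone_id: UNIQUE does not imply NOT NULL → nullable.
- version: declared NOT NULL → not nullable.
- interval: declared NOT NULL → not nullable.
- serial: CHECK does not forbid NULL (a CHECK constraint passes when its expression is NULL) → nullable.
- rssi: part of the PRIMARY KEY, which implies NOT NULL → not nullable.
- lat: declared NOT NULL → not nullable.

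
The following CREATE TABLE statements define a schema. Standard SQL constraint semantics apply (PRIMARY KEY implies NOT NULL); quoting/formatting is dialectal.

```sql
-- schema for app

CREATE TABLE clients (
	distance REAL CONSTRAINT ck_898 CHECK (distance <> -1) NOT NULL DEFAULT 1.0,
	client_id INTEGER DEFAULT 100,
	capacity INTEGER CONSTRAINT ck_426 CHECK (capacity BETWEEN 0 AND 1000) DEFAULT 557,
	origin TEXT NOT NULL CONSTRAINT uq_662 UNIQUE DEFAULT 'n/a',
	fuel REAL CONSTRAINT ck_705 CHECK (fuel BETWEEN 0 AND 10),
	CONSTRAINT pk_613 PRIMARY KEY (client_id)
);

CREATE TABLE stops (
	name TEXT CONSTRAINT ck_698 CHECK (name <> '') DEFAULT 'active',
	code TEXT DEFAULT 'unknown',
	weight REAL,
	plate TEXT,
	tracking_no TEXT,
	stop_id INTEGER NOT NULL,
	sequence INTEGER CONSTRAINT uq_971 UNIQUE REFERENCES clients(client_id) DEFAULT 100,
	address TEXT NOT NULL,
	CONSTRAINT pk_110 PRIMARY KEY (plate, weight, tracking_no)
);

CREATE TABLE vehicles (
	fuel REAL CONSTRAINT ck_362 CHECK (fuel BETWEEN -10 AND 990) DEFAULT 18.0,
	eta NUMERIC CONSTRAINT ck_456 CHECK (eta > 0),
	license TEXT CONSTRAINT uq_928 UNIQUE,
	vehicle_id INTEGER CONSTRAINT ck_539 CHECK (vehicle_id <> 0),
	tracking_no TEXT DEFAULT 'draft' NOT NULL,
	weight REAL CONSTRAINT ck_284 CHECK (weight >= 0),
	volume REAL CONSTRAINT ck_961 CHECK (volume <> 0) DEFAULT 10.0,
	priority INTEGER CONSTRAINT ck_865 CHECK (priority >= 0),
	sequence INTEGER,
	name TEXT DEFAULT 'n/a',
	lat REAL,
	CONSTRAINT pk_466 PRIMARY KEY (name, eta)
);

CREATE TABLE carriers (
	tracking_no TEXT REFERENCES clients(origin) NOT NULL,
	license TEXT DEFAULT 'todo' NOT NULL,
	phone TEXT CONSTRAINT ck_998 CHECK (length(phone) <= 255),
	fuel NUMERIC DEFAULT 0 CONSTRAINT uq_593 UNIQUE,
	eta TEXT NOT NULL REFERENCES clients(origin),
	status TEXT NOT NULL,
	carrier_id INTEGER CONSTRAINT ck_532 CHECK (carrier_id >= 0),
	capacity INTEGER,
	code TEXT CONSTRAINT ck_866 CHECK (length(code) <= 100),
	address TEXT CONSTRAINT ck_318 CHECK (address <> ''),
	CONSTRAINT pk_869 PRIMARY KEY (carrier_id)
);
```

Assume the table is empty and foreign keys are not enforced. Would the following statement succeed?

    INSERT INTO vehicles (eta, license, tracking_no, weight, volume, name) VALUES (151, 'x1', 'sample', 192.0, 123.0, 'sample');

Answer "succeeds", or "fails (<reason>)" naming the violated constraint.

NOT NULL columns: eta is supplied; name is supplied; tracking_no is supplied.
CHECK constraints: 151 satisfies (eta > 0); 192.0 satisfies (weight >= 0); 123.0 satisfies (volume <> 0).
No constraint is violated.

succeeds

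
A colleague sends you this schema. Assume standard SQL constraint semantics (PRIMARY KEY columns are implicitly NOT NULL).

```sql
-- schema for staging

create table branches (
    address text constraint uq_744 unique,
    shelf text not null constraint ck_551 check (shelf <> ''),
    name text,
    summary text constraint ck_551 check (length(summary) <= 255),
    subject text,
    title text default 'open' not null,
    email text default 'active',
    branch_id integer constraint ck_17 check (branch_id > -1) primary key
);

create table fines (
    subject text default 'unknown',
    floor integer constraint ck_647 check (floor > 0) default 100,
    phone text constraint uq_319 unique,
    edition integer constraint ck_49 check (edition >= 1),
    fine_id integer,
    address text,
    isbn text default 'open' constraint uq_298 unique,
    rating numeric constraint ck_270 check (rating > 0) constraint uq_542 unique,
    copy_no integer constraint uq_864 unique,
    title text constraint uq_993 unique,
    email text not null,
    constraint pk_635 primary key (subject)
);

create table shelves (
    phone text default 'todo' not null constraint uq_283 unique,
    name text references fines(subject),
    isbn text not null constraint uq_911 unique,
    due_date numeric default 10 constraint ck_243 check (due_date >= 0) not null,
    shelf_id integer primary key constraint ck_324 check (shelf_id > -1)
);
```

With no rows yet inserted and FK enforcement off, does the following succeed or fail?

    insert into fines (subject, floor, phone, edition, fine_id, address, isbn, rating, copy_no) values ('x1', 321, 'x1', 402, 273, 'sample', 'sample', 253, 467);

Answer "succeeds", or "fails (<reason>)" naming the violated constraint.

fails (NOT NULL on email)

email is omitted from the column list and has no DEFAULT, so it would receive NULL.
But email is declared NOT NULL.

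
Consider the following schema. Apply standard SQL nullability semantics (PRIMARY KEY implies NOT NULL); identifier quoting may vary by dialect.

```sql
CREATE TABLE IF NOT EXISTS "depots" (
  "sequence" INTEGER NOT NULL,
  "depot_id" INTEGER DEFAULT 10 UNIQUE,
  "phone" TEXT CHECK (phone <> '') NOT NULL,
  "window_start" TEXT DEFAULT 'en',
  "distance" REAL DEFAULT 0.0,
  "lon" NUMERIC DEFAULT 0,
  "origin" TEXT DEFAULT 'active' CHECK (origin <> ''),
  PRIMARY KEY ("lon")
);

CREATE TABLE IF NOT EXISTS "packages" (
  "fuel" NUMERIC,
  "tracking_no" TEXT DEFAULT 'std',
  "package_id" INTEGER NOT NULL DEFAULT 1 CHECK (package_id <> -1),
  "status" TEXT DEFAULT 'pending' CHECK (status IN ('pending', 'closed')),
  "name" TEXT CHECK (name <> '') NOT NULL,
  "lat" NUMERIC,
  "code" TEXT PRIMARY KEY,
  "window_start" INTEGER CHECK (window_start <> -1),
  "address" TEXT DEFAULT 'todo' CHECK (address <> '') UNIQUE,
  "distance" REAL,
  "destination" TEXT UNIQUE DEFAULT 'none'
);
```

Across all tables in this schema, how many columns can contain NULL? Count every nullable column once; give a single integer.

12

depots: 4 nullable (depot_id, window_start, distance, origin — PK (lon) and explicit NOT NULL columns excluded).
packages: 8 nullable (fuel, tracking_no, status, lat, window_start, address, distance, destination — PK (code) and explicit NOT NULL columns excluded).
Total: 4 + 8 = 12.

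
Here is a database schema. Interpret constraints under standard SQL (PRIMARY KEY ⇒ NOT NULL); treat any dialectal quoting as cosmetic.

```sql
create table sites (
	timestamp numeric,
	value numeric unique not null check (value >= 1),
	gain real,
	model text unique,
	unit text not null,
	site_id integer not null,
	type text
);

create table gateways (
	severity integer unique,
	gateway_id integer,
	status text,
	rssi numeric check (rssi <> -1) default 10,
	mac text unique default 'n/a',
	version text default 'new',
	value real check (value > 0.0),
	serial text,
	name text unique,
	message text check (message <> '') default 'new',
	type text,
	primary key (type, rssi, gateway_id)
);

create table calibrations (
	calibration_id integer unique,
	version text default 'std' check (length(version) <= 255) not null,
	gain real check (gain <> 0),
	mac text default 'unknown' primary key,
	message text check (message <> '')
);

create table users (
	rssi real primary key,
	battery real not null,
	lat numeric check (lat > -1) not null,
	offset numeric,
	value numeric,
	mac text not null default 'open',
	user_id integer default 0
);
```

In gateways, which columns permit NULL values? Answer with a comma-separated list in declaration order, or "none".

- severity: UNIQUE does not imply NOT NULL → nullable.
- gateway_id: part of the PRIMARY KEY, which implies NOT NULL → not nullable.
- status: no NOT NULL constraint applies → nullable.
- rssi: part of the PRIMARY KEY, which implies NOT NULL → not nullable.
- mac: UNIQUE does not imply NOT NULL → nullable.
- version: DEFAULT only fills an omitted column; an explicit NULL is still allowed → nullable.
- value: CHECK does not forbid NULL (a CHECK constraint passes when its expression is NULL) → nullable.
- serial: no NOT NULL constraint applies → nullable.
- name: UNIQUE does not imply NOT NULL → nullable.
- message: CHECK does not forbid NULL (a CHECK constraint passes when its expression is NULL) → nullable.
- type: part of the PRIMARY KEY, which implies NOT NULL → not nullable.

severity, status, mac, version, value, serial, name, message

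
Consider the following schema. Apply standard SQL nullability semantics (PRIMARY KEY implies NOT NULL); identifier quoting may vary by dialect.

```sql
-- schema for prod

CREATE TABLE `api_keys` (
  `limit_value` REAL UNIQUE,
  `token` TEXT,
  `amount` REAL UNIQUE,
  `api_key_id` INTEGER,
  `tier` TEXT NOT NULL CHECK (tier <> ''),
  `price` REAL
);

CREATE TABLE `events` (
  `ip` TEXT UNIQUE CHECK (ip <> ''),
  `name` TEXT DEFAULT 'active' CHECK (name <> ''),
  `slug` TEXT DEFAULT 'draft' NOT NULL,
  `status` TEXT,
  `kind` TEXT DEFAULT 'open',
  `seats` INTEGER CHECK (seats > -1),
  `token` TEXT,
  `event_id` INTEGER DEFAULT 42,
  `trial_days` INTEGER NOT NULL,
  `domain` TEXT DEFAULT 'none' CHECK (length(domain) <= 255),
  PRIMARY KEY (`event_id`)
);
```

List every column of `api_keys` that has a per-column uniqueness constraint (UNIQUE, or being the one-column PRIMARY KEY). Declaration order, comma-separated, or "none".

limit_value, amount

- limit_value: declared UNIQUE → unique.
- token: no UNIQUE or single-column PK constraint.
- amount: declared UNIQUE → unique.
- api_key_id: no UNIQUE or single-column PK constraint.
- tier: no UNIQUE or single-column PK constraint.
- price: no UNIQUE or single-column PK constraint.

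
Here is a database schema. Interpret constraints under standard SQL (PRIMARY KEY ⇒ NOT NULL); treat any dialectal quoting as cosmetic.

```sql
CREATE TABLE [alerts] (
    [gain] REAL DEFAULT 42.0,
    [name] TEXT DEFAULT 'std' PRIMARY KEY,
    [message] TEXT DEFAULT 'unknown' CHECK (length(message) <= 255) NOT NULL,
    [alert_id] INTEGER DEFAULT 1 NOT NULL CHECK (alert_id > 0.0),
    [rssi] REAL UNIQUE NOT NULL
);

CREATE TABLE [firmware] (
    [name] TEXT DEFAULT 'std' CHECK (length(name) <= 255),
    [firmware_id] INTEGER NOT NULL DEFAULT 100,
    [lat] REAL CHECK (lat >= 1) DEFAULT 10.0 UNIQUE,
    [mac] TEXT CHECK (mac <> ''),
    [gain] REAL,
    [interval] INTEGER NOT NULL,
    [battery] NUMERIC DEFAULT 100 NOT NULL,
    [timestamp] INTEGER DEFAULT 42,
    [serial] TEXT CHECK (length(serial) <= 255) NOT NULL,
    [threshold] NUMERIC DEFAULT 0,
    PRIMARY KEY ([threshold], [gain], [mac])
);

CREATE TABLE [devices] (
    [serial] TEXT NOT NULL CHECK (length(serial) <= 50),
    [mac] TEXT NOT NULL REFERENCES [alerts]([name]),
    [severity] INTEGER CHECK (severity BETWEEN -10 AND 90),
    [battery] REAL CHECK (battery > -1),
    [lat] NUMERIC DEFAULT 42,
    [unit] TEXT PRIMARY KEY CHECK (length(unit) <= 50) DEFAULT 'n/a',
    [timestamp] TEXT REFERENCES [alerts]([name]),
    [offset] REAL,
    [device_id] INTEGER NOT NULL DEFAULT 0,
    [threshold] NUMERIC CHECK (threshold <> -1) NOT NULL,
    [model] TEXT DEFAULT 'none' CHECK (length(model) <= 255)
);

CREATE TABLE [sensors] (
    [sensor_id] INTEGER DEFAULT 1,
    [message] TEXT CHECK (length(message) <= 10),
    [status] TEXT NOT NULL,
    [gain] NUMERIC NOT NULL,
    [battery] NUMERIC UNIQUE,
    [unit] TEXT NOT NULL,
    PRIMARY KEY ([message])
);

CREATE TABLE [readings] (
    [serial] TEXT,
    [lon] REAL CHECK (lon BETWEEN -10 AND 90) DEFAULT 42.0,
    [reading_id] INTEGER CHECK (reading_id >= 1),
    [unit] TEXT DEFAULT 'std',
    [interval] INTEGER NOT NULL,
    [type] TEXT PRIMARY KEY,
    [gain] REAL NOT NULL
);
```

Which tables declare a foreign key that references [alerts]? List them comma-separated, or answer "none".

- devices.mac references alerts(name).
- devices.timestamp references alerts(name).

devices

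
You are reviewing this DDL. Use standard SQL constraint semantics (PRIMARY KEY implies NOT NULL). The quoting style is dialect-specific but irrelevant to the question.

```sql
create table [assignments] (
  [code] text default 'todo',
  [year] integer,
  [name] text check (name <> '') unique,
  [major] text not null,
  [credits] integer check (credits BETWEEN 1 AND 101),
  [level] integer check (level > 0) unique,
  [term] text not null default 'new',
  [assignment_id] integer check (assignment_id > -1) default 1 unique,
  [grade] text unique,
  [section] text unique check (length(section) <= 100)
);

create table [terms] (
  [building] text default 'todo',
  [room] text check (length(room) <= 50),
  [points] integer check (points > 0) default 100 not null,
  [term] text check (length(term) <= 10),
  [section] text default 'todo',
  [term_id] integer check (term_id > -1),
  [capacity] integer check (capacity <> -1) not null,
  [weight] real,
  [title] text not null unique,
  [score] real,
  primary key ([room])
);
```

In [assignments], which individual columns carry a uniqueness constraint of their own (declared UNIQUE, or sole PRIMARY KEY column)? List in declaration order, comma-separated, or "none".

name, level, assignment_id, grade, section

- code: no UNIQUE or single-column PK constraint.
- year: no UNIQUE or single-column PK constraint.
- name: declared UNIQUE → unique.
- major: no UNIQUE or single-column PK constraint.
- credits: no UNIQUE or single-column PK constraint.
- level: declared UNIQUE → unique.
- term: no UNIQUE or single-column PK constraint.
- assignment_id: declared UNIQUE → unique.
- grade: declared UNIQUE → unique.
- section: declared UNIQUE → unique.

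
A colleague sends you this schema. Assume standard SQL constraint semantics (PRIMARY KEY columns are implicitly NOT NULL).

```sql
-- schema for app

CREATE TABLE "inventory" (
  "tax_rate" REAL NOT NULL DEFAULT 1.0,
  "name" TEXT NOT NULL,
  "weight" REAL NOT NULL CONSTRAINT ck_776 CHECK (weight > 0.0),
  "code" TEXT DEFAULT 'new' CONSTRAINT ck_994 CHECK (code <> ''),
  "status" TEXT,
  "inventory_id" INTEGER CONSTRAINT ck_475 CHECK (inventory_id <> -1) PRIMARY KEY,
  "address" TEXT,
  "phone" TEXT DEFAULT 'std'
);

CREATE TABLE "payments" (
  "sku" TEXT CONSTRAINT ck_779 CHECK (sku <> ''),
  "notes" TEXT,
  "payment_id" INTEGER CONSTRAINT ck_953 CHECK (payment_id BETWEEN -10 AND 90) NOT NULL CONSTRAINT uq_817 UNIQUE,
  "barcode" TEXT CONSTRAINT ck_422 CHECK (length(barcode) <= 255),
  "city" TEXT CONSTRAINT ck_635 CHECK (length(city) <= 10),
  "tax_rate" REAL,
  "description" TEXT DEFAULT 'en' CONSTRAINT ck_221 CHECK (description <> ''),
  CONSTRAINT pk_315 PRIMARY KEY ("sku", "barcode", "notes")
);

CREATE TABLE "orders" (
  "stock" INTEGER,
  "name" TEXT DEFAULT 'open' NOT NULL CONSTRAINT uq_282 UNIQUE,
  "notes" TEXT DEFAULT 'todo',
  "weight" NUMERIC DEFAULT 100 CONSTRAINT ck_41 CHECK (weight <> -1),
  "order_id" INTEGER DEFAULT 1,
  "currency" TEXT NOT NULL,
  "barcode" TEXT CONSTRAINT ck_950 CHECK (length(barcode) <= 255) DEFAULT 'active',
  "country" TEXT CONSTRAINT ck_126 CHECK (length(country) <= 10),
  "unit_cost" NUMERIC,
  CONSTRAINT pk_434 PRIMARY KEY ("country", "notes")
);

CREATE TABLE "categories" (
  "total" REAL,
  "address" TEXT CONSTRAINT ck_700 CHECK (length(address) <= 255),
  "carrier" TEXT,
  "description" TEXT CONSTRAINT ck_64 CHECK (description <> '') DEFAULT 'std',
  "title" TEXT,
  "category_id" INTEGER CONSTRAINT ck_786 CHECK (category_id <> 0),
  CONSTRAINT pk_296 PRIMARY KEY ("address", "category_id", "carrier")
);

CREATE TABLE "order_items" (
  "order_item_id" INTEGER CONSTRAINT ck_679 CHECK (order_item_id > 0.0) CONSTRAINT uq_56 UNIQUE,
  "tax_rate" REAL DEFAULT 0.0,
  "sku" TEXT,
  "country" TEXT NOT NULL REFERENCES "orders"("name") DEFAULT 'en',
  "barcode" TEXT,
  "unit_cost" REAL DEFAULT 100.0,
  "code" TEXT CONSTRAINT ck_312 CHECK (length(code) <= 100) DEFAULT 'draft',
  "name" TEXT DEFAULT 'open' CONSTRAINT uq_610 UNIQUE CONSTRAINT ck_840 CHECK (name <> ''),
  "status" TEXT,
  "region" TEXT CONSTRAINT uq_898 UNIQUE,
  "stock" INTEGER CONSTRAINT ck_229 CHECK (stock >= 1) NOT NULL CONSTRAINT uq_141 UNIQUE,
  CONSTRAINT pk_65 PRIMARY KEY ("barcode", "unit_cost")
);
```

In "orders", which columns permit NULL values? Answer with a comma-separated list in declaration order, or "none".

- stock: no NOT NULL constraint applies → nullable.
- name: declared NOT NULL → not nullable.
- notes: part of the PRIMARY KEY, which implies NOT NULL → not nullable.
- weight: CHECK does not forbid NULL (a CHECK constraint passes when its expression is NULL) → nullable.
- order_id: DEFAULT only fills an omitted column; an explicit NULL is still allowed → nullable.
- currency: declared NOT NULL → not nullable.
- barcode: CHECK does not forbid NULL (a CHECK constraint passes when its expression is NULL) → nullable.
- country: part of the PRIMARY KEY, which implies NOT NULL → not nullable.
- unit_cost: no NOT NULL constraint applies → nullable.

stock, weight, order_id, barcode, unit_cost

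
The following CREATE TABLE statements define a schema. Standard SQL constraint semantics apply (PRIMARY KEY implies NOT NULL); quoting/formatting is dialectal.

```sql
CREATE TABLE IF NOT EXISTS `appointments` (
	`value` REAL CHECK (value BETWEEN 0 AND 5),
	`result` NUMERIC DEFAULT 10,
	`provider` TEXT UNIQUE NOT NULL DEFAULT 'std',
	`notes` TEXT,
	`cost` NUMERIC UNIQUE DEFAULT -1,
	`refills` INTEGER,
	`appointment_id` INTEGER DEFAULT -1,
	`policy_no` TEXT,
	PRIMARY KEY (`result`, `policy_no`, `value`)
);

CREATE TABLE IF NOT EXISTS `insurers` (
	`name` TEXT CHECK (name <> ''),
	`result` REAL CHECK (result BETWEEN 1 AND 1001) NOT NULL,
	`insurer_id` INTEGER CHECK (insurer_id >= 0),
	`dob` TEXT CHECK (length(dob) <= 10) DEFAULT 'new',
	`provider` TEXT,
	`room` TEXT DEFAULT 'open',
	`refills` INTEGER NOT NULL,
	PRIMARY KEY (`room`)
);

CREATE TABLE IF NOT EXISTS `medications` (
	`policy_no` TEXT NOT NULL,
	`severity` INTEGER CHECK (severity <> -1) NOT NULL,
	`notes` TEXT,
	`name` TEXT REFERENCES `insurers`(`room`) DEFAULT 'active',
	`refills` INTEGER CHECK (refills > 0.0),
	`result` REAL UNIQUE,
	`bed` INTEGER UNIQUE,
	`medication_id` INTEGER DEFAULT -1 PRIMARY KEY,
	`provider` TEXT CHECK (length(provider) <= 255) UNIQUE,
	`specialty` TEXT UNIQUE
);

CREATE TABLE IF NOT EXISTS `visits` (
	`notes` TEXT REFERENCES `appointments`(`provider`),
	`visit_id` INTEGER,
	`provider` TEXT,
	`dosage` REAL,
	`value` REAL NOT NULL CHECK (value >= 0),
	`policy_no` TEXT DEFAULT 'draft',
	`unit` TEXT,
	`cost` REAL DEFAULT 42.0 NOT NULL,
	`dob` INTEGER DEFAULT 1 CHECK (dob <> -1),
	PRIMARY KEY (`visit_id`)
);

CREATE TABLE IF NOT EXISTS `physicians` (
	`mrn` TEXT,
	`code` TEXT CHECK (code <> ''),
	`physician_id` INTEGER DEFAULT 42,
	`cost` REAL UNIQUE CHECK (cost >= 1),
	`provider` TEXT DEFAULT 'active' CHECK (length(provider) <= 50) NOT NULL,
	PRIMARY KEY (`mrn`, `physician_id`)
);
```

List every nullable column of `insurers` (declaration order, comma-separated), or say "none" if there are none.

- name: CHECK does not forbid NULL (a CHECK constraint passes when its expression is NULL) → nullable.
- result: declared NOT NULL → not nullable.
- insurer_id: CHECK does not forbid NULL (a CHECK constraint passes when its expression is NULL) → nullable.
- dob: CHECK does not forbid NULL (a CHECK constraint passes when its expression is NULL) → nullable.
- provider: no NOT NULL constraint applies → nullable.
- room: part of the PRIMARY KEY, which implies NOT NULL → not nullable.
- refills: declared NOT NULL → not nullable.

name, insurer_id, dob, provider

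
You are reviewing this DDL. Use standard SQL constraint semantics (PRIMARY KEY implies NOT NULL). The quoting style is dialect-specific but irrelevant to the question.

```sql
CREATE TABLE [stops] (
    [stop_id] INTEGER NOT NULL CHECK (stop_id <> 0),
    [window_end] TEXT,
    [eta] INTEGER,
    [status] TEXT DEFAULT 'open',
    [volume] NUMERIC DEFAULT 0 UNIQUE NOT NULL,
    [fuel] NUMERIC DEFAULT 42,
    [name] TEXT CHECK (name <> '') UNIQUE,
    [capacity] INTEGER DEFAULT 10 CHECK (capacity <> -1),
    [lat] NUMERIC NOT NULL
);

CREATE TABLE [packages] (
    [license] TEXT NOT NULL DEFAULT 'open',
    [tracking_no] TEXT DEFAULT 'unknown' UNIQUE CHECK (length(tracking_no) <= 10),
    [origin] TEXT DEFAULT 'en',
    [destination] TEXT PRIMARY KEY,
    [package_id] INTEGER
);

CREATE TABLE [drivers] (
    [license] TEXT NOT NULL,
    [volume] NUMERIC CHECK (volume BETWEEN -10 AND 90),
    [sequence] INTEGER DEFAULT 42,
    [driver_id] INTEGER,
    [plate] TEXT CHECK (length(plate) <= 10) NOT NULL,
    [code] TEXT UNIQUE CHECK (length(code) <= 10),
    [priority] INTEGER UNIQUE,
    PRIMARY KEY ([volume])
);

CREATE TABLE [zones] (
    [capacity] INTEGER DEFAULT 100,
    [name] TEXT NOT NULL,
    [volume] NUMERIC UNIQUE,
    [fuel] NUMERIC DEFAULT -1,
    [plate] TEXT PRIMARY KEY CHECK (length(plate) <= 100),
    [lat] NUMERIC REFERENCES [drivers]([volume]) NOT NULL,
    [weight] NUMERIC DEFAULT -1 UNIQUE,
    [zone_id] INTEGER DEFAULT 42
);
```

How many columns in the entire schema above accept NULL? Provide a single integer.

stops: 6 nullable (window_end, eta, status, fuel, name, capacity — PK none and explicit NOT NULL columns excluded).
packages: 3 nullable (tracking_no, origin, package_id — PK (destination) and explicit NOT NULL columns excluded).
drivers: 4 nullable (sequence, driver_id, code, priority — PK (volume) and explicit NOT NULL columns excluded).
zones: 5 nullable (capacity, volume, fuel, weight, zone_id — PK (plate) and explicit NOT NULL columns excluded).
Total: 6 + 3 + 4 + 5 = 18.

18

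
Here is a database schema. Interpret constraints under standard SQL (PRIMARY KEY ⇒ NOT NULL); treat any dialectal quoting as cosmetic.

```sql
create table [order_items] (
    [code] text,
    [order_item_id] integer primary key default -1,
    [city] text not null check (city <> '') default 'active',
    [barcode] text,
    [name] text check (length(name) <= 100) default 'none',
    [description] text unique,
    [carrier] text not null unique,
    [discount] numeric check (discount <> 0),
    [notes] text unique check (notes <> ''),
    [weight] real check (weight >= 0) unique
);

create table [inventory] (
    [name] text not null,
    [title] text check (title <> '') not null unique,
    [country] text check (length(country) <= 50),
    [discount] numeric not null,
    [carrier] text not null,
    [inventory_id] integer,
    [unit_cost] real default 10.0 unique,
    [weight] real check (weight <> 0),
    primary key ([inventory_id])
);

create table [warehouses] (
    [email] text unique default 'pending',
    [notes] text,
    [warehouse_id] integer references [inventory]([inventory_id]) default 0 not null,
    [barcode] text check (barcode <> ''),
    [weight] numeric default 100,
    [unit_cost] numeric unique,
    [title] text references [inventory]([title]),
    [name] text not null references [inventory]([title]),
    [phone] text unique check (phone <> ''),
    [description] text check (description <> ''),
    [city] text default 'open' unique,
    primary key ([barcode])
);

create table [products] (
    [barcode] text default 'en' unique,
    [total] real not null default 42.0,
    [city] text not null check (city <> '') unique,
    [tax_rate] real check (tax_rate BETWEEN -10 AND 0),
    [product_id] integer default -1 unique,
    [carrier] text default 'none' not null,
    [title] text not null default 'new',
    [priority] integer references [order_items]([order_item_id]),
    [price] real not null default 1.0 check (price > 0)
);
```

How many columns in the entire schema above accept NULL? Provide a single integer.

order_items: 7 nullable (code, barcode, name, description, discount, notes, weight — PK (order_item_id) and explicit NOT NULL columns excluded).
inventory: 3 nullable (country, unit_cost, weight — PK (inventory_id) and explicit NOT NULL columns excluded).
warehouses: 8 nullable (email, notes, weight, unit_cost, title, phone, description, city — PK (barcode) and explicit NOT NULL columns excluded).
products: 4 nullable (barcode, tax_rate, product_id, priority — PK none and explicit NOT NULL columns excluded).
Total: 7 + 3 + 8 + 4 = 22.

22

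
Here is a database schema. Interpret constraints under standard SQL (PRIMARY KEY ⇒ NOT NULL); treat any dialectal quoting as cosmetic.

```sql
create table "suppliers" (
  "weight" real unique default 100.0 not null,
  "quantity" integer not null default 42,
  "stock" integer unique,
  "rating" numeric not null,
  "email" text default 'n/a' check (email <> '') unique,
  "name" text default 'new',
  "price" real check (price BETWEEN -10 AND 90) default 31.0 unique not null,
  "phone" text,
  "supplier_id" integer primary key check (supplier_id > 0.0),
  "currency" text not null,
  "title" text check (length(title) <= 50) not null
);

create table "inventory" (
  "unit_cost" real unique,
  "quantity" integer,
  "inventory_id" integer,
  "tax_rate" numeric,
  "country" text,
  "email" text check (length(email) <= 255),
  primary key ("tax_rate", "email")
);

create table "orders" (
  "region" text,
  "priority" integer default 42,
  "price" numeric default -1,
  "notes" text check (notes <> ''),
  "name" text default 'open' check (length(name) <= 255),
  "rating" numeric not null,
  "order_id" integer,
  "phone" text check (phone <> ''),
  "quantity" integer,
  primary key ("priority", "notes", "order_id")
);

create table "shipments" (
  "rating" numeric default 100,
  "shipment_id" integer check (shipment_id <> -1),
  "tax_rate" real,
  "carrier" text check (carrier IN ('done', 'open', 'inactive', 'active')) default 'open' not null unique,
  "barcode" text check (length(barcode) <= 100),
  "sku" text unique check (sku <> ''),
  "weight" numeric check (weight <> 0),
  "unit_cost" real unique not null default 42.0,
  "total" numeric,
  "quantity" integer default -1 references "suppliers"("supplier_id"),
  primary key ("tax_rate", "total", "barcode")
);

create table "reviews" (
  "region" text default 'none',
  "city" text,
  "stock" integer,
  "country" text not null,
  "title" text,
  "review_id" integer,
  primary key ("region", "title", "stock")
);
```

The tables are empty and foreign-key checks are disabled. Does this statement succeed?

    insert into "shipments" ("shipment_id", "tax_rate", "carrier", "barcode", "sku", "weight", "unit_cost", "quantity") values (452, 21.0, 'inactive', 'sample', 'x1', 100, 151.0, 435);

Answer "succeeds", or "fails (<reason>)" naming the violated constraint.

total is omitted from the column list and has no DEFAULT, so it would receive NULL.
But total is part of the PRIMARY KEY (implied NOT NULL).

fails (NOT NULL on total)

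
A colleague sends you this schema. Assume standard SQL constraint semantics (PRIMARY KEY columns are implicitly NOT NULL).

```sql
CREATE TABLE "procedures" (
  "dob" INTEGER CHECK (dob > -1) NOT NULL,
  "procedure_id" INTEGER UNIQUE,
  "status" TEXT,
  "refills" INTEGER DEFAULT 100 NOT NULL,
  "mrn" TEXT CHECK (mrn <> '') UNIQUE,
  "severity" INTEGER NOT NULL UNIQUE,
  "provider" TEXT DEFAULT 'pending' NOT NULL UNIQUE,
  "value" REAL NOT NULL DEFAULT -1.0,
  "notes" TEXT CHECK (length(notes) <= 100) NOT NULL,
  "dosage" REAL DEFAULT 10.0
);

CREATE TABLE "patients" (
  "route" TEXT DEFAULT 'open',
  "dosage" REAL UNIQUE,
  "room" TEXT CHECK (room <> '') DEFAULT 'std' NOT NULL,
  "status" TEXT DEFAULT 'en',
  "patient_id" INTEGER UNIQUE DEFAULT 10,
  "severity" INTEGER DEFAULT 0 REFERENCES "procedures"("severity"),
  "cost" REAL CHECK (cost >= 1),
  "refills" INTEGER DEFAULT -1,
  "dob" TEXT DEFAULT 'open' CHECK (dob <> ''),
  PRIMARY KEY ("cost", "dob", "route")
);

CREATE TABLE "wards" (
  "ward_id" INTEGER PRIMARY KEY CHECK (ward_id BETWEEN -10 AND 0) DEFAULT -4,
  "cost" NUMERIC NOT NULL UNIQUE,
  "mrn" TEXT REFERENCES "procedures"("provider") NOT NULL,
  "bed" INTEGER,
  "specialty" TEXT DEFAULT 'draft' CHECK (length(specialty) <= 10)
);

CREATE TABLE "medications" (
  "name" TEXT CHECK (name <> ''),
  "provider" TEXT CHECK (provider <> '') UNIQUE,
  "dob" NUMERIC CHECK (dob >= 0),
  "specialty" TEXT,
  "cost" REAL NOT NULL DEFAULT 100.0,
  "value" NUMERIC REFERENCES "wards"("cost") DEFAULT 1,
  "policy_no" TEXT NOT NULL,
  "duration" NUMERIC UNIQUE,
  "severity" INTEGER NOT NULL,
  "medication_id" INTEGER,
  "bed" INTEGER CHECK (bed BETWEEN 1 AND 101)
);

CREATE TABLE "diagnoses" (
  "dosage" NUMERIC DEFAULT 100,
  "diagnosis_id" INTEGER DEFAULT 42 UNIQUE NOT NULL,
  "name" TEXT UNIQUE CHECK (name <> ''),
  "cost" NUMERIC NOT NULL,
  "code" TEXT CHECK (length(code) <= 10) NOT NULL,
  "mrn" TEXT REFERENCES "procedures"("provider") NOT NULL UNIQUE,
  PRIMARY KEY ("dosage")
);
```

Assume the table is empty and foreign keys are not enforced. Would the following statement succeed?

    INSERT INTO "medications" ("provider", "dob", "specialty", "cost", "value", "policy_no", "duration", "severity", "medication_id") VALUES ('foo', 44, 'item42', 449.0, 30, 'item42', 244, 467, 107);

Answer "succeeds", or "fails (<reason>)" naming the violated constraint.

NOT NULL columns: cost is supplied; policy_no is supplied; severity is supplied.
CHECK constraints: 'foo' satisfies (provider <> ''); 44 satisfies (dob >= 0).
No constraint is violated.

succeeds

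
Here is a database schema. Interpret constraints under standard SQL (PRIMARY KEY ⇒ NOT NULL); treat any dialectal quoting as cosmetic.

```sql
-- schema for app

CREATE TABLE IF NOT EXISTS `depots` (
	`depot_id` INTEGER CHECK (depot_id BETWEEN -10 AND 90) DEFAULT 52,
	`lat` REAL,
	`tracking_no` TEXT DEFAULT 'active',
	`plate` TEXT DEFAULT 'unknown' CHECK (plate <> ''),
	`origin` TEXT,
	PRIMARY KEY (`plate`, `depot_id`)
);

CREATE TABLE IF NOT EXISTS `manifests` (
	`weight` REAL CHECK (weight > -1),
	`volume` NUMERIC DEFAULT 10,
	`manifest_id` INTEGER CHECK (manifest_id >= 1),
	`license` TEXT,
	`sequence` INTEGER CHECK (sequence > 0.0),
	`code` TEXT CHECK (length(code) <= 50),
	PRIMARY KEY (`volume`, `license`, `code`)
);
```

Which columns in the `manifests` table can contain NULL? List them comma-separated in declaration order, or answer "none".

- weight: CHECK does not forbid NULL (a CHECK constraint passes when its expression is NULL) → nullable.
- volume: part of the PRIMARY KEY, which implies NOT NULL → not nullable.
- manifest_id: CHECK does not forbid NULL (a CHECK constraint passes when its expression is NULL) → nullable.
- license: part of the PRIMARY KEY, which implies NOT NULL → not nullable.
- sequence: CHECK does not forbid NULL (a CHECK constraint passes when its expression is NULL) → nullable.
- code: part of the PRIMARY KEY, which implies NOT NULL → not nullable.

weight, manifest_id, sequence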